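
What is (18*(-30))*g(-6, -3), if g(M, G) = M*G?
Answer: -9720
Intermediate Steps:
g(M, G) = G*M
(18*(-30))*g(-6, -3) = (18*(-30))*(-3*(-6)) = -540*18 = -9720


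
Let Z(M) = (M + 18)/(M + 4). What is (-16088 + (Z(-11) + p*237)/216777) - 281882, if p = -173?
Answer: -64593083692/216777 ≈ -2.9797e+5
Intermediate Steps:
Z(M) = (18 + M)/(4 + M)
(-16088 + (Z(-11) + p*237)/216777) - 281882 = (-16088 + ((18 - 11)/(4 - 11) - 173*237)/216777) - 281882 = (-16088 + (7/(-7) - 41001)*(1/216777)) - 281882 = (-16088 + (-1/7*7 - 41001)*(1/216777)) - 281882 = (-16088 + (-1 - 41001)*(1/216777)) - 281882 = (-16088 - 41002*1/216777) - 281882 = (-16088 - 41002/216777) - 281882 = -3487549378/216777 - 281882 = -64593083692/216777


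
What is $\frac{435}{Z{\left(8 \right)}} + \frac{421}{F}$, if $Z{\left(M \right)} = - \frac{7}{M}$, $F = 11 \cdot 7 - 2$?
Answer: $- \frac{258053}{525} \approx -491.53$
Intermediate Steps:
$F = 75$ ($F = 77 - 2 = 75$)
$\frac{435}{Z{\left(8 \right)}} + \frac{421}{F} = \frac{435}{\left(-7\right) \frac{1}{8}} + \frac{421}{75} = \frac{435}{\left(-7\right) \frac{1}{8}} + 421 \cdot \frac{1}{75} = \frac{435}{- \frac{7}{8}} + \frac{421}{75} = 435 \left(- \frac{8}{7}\right) + \frac{421}{75} = - \frac{3480}{7} + \frac{421}{75} = - \frac{258053}{525}$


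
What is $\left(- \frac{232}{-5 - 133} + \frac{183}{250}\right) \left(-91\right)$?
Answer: $- \frac{3788057}{17250} \approx -219.6$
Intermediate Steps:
$\left(- \frac{232}{-5 - 133} + \frac{183}{250}\right) \left(-91\right) = \left(- \frac{232}{-138} + 183 \cdot \frac{1}{250}\right) \left(-91\right) = \left(\left(-232\right) \left(- \frac{1}{138}\right) + \frac{183}{250}\right) \left(-91\right) = \left(\frac{116}{69} + \frac{183}{250}\right) \left(-91\right) = \frac{41627}{17250} \left(-91\right) = - \frac{3788057}{17250}$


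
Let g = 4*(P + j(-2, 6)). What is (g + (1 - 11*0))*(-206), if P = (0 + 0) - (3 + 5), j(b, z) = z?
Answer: 1442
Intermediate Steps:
P = -8 (P = 0 - 1*8 = 0 - 8 = -8)
g = -8 (g = 4*(-8 + 6) = 4*(-2) = -8)
(g + (1 - 11*0))*(-206) = (-8 + (1 - 11*0))*(-206) = (-8 + (1 + 0))*(-206) = (-8 + 1)*(-206) = -7*(-206) = 1442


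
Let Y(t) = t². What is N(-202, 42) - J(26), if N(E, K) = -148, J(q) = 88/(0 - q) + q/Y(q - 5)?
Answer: -829418/5733 ≈ -144.67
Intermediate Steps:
J(q) = -88/q + q/(-5 + q)² (J(q) = 88/(0 - q) + q/((q - 5)²) = 88/((-q)) + q/((-5 + q)²) = 88*(-1/q) + q/(-5 + q)² = -88/q + q/(-5 + q)²)
N(-202, 42) - J(26) = -148 - (-88/26 + 26/(-5 + 26)²) = -148 - (-88*1/26 + 26/21²) = -148 - (-44/13 + 26*(1/441)) = -148 - (-44/13 + 26/441) = -148 - 1*(-19066/5733) = -148 + 19066/5733 = -829418/5733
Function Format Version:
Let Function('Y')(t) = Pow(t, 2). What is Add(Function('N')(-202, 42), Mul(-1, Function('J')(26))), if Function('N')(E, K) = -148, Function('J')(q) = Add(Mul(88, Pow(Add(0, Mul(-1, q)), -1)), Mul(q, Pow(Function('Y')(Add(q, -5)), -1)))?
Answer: Rational(-829418, 5733) ≈ -144.67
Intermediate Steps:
Function('J')(q) = Add(Mul(-88, Pow(q, -1)), Mul(q, Pow(Add(-5, q), -2))) (Function('J')(q) = Add(Mul(88, Pow(Add(0, Mul(-1, q)), -1)), Mul(q, Pow(Pow(Add(q, -5), 2), -1))) = Add(Mul(88, Pow(Mul(-1, q), -1)), Mul(q, Pow(Pow(Add(-5, q), 2), -1))) = Add(Mul(88, Mul(-1, Pow(q, -1))), Mul(q, Pow(Add(-5, q), -2))) = Add(Mul(-88, Pow(q, -1)), Mul(q, Pow(Add(-5, q), -2))))
Add(Function('N')(-202, 42), Mul(-1, Function('J')(26))) = Add(-148, Mul(-1, Add(Mul(-88, Pow(26, -1)), Mul(26, Pow(Add(-5, 26), -2))))) = Add(-148, Mul(-1, Add(Mul(-88, Rational(1, 26)), Mul(26, Pow(21, -2))))) = Add(-148, Mul(-1, Add(Rational(-44, 13), Mul(26, Rational(1, 441))))) = Add(-148, Mul(-1, Add(Rational(-44, 13), Rational(26, 441)))) = Add(-148, Mul(-1, Rational(-19066, 5733))) = Add(-148, Rational(19066, 5733)) = Rational(-829418, 5733)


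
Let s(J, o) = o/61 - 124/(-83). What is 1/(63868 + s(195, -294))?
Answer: 5063/323346846 ≈ 1.5658e-5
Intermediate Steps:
s(J, o) = 124/83 + o/61 (s(J, o) = o*(1/61) - 124*(-1/83) = o/61 + 124/83 = 124/83 + o/61)
1/(63868 + s(195, -294)) = 1/(63868 + (124/83 + (1/61)*(-294))) = 1/(63868 + (124/83 - 294/61)) = 1/(63868 - 16838/5063) = 1/(323346846/5063) = 5063/323346846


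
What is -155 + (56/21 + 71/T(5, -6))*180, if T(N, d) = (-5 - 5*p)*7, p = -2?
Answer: 4831/7 ≈ 690.14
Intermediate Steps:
T(N, d) = 35 (T(N, d) = (-5 - 5*(-2))*7 = (-5 - 1*(-10))*7 = (-5 + 10)*7 = 5*7 = 35)
-155 + (56/21 + 71/T(5, -6))*180 = -155 + (56/21 + 71/35)*180 = -155 + (56*(1/21) + 71*(1/35))*180 = -155 + (8/3 + 71/35)*180 = -155 + (493/105)*180 = -155 + 5916/7 = 4831/7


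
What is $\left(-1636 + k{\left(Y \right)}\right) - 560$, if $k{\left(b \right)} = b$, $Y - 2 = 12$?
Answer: $-2182$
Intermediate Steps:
$Y = 14$ ($Y = 2 + 12 = 14$)
$\left(-1636 + k{\left(Y \right)}\right) - 560 = \left(-1636 + 14\right) - 560 = -1622 - 560 = -2182$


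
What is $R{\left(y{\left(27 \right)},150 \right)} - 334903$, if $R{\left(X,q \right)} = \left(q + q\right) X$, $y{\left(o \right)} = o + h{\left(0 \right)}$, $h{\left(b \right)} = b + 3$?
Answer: $-325903$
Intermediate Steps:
$h{\left(b \right)} = 3 + b$
$y{\left(o \right)} = 3 + o$ ($y{\left(o \right)} = o + \left(3 + 0\right) = o + 3 = 3 + o$)
$R{\left(X,q \right)} = 2 X q$ ($R{\left(X,q \right)} = 2 q X = 2 X q$)
$R{\left(y{\left(27 \right)},150 \right)} - 334903 = 2 \left(3 + 27\right) 150 - 334903 = 2 \cdot 30 \cdot 150 - 334903 = 9000 - 334903 = -325903$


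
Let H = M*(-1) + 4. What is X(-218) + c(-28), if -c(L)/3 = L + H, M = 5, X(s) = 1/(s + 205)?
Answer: 1130/13 ≈ 86.923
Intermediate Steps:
X(s) = 1/(205 + s)
H = -1 (H = 5*(-1) + 4 = -5 + 4 = -1)
c(L) = 3 - 3*L (c(L) = -3*(L - 1) = -3*(-1 + L) = 3 - 3*L)
X(-218) + c(-28) = 1/(205 - 218) + (3 - 3*(-28)) = 1/(-13) + (3 + 84) = -1/13 + 87 = 1130/13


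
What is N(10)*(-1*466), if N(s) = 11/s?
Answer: -2563/5 ≈ -512.60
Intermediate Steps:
N(10)*(-1*466) = (11/10)*(-1*466) = (11*(⅒))*(-466) = (11/10)*(-466) = -2563/5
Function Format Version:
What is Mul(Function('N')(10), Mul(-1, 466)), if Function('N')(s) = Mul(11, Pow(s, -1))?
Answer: Rational(-2563, 5) ≈ -512.60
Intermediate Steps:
Mul(Function('N')(10), Mul(-1, 466)) = Mul(Mul(11, Pow(10, -1)), Mul(-1, 466)) = Mul(Mul(11, Rational(1, 10)), -466) = Mul(Rational(11, 10), -466) = Rational(-2563, 5)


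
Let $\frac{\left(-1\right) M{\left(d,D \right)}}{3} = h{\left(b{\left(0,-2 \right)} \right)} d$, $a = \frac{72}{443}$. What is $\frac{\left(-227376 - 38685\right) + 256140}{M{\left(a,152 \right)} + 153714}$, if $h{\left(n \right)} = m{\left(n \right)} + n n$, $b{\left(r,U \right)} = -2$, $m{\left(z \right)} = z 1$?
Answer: $- \frac{1465001}{22698290} \approx -0.064542$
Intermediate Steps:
$m{\left(z \right)} = z$
$h{\left(n \right)} = n + n^{2}$ ($h{\left(n \right)} = n + n n = n + n^{2}$)
$a = \frac{72}{443}$ ($a = 72 \cdot \frac{1}{443} = \frac{72}{443} \approx 0.16253$)
$M{\left(d,D \right)} = - 6 d$ ($M{\left(d,D \right)} = - 3 - 2 \left(1 - 2\right) d = - 3 \left(-2\right) \left(-1\right) d = - 3 \cdot 2 d = - 6 d$)
$\frac{\left(-227376 - 38685\right) + 256140}{M{\left(a,152 \right)} + 153714} = \frac{\left(-227376 - 38685\right) + 256140}{\left(-6\right) \frac{72}{443} + 153714} = \frac{\left(-227376 - 38685\right) + 256140}{- \frac{432}{443} + 153714} = \frac{-266061 + 256140}{\frac{68094870}{443}} = \left(-9921\right) \frac{443}{68094870} = - \frac{1465001}{22698290}$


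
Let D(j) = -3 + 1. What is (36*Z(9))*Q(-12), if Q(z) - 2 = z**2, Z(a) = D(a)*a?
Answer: -94608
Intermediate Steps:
D(j) = -2
Z(a) = -2*a
Q(z) = 2 + z**2
(36*Z(9))*Q(-12) = (36*(-2*9))*(2 + (-12)**2) = (36*(-18))*(2 + 144) = -648*146 = -94608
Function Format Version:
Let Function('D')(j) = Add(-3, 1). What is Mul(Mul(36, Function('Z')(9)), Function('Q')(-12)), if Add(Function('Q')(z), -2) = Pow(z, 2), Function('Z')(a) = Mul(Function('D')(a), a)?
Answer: -94608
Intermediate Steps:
Function('D')(j) = -2
Function('Z')(a) = Mul(-2, a)
Function('Q')(z) = Add(2, Pow(z, 2))
Mul(Mul(36, Function('Z')(9)), Function('Q')(-12)) = Mul(Mul(36, Mul(-2, 9)), Add(2, Pow(-12, 2))) = Mul(Mul(36, -18), Add(2, 144)) = Mul(-648, 146) = -94608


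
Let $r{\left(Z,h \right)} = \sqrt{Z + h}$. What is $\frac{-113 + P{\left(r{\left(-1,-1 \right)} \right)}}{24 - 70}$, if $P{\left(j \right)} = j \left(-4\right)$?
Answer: $\frac{113}{46} + \frac{2 i \sqrt{2}}{23} \approx 2.4565 + 0.12298 i$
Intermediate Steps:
$P{\left(j \right)} = - 4 j$
$\frac{-113 + P{\left(r{\left(-1,-1 \right)} \right)}}{24 - 70} = \frac{-113 - 4 \sqrt{-1 - 1}}{24 - 70} = \frac{-113 - 4 \sqrt{-2}}{-46} = - \frac{-113 - 4 i \sqrt{2}}{46} = \frac{113}{46} + \frac{2 i \sqrt{2}}{23}$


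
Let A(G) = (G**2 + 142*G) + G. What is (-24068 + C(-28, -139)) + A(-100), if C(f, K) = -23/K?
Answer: -3943129/139 ≈ -28368.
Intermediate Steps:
A(G) = G**2 + 143*G
(-24068 + C(-28, -139)) + A(-100) = (-24068 - 23/(-139)) - 100*(143 - 100) = (-24068 - 23*(-1/139)) - 100*43 = (-24068 + 23/139) - 4300 = -3345429/139 - 4300 = -3943129/139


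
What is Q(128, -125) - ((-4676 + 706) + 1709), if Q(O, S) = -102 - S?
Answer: 2284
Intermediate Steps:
Q(128, -125) - ((-4676 + 706) + 1709) = (-102 - 1*(-125)) - ((-4676 + 706) + 1709) = (-102 + 125) - (-3970 + 1709) = 23 - 1*(-2261) = 23 + 2261 = 2284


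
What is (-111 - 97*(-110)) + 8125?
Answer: 18684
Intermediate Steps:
(-111 - 97*(-110)) + 8125 = (-111 + 10670) + 8125 = 10559 + 8125 = 18684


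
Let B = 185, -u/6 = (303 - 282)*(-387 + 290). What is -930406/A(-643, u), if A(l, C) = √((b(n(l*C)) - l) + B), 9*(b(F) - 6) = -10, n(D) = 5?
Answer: -1395609*√1874/1874 ≈ -32239.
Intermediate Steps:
u = 12222 (u = -6*(303 - 282)*(-387 + 290) = -126*(-97) = -6*(-2037) = 12222)
b(F) = 44/9 (b(F) = 6 + (⅑)*(-10) = 6 - 10/9 = 44/9)
A(l, C) = √(1709/9 - l) (A(l, C) = √((44/9 - l) + 185) = √(1709/9 - l))
-930406/A(-643, u) = -930406*3/√(1709 - 9*(-643)) = -930406*3/√(1709 + 5787) = -930406*3*√1874/3748 = -1395609*√1874/1874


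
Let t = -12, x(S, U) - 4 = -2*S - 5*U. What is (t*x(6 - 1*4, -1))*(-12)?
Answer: 720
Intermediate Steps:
x(S, U) = 4 - 5*U - 2*S (x(S, U) = 4 + (-2*S - 5*U) = 4 + (-5*U - 2*S) = 4 - 5*U - 2*S)
(t*x(6 - 1*4, -1))*(-12) = -12*(4 - 5*(-1) - 2*(6 - 1*4))*(-12) = -12*(4 + 5 - 2*(6 - 4))*(-12) = -12*(4 + 5 - 2*2)*(-12) = -12*(4 + 5 - 4)*(-12) = -12*5*(-12) = -60*(-12) = 720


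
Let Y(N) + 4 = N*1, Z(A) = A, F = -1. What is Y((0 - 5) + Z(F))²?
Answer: 100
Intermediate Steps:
Y(N) = -4 + N (Y(N) = -4 + N*1 = -4 + N)
Y((0 - 5) + Z(F))² = (-4 + ((0 - 5) - 1))² = (-4 + (-5 - 1))² = (-4 - 6)² = (-10)² = 100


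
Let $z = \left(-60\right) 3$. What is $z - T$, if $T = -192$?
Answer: $12$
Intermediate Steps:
$z = -180$
$z - T = -180 - -192 = -180 + 192 = 12$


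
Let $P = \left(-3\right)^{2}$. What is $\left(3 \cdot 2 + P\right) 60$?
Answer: $900$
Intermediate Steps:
$P = 9$
$\left(3 \cdot 2 + P\right) 60 = \left(3 \cdot 2 + 9\right) 60 = \left(6 + 9\right) 60 = 15 \cdot 60 = 900$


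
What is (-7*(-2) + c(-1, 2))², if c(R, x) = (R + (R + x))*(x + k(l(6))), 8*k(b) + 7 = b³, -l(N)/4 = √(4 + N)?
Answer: 196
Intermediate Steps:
l(N) = -4*√(4 + N)
k(b) = -7/8 + b³/8
c(R, x) = (x + 2*R)*(-7/8 + x - 80*√10) (c(R, x) = (R + (R + x))*(x + (-7/8 + (-4*√(4 + 6))³/8)) = (x + 2*R)*(x + (-7/8 + (-4*√10)³/8)) = (x + 2*R)*(x + (-7/8 + (-640*√10)/8)) = (x + 2*R)*(x + (-7/8 - 80*√10)) = (x + 2*R)*(-7/8 + x - 80*√10))
(-7*(-2) + c(-1, 2))² = (-7*(-2) + (2² - 7/4*(-1) - 7/8*2 - 160*(-1)*√10 - 80*2*√10 + 2*(-1)*2))² = (14 + (4 + 7/4 - 7/4 + 160*√10 - 160*√10 - 4))² = (14 + 0)² = 14² = 196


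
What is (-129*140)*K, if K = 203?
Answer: -3666180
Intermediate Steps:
(-129*140)*K = -129*140*203 = -18060*203 = -3666180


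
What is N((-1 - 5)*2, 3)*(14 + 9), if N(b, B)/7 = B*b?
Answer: -5796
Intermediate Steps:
N(b, B) = 7*B*b (N(b, B) = 7*(B*b) = 7*B*b)
N((-1 - 5)*2, 3)*(14 + 9) = (7*3*((-1 - 5)*2))*(14 + 9) = (7*3*(-6*2))*23 = (7*3*(-12))*23 = -252*23 = -5796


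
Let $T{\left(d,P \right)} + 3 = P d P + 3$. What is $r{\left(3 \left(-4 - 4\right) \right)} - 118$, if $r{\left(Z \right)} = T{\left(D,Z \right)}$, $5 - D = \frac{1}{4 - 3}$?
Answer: $2186$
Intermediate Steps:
$D = 4$ ($D = 5 - \frac{1}{4 - 3} = 5 - 1^{-1} = 5 - 1 = 4$)
$T{\left(d,P \right)} = d P^{2}$ ($T{\left(d,P \right)} = -3 + \left(P d P + 3\right) = -3 + \left(d P^{2} + 3\right) = -3 + \left(3 + d P^{2}\right) = d P^{2}$)
$r{\left(Z \right)} = 4 Z^{2}$
$r{\left(3 \left(-4 - 4\right) \right)} - 118 = 4 \left(3 \left(-4 - 4\right)\right)^{2} - 118 = 4 \left(3 \left(-8\right)\right)^{2} - 118 = 4 \left(-24\right)^{2} - 118 = 4 \cdot 576 - 118 = 2304 - 118 = 2186$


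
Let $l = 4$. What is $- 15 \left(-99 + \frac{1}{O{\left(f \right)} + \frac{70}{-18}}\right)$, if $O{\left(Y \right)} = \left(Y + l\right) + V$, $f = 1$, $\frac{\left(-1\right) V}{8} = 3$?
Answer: $\frac{306045}{206} \approx 1485.7$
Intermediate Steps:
$V = -24$ ($V = \left(-8\right) 3 = -24$)
$O{\left(Y \right)} = -20 + Y$ ($O{\left(Y \right)} = \left(Y + 4\right) - 24 = \left(4 + Y\right) - 24 = -20 + Y$)
$- 15 \left(-99 + \frac{1}{O{\left(f \right)} + \frac{70}{-18}}\right) = - 15 \left(-99 + \frac{1}{\left(-20 + 1\right) + \frac{70}{-18}}\right) = - 15 \left(-99 + \frac{1}{-19 + 70 \left(- \frac{1}{18}\right)}\right) = - 15 \left(-99 + \frac{1}{-19 - \frac{35}{9}}\right) = - 15 \left(-99 + \frac{1}{- \frac{206}{9}}\right) = - 15 \left(-99 - \frac{9}{206}\right) = \left(-15\right) \left(- \frac{20403}{206}\right) = \frac{306045}{206}$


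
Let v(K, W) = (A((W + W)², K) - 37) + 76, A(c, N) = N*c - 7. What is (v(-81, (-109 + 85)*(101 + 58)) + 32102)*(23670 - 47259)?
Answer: 111293119254690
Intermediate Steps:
A(c, N) = -7 + N*c
v(K, W) = 32 + 4*K*W² (v(K, W) = ((-7 + K*(W + W)²) - 37) + 76 = ((-7 + K*(2*W)²) - 37) + 76 = ((-7 + K*(4*W²)) - 37) + 76 = ((-7 + 4*K*W²) - 37) + 76 = (-44 + 4*K*W²) + 76 = 32 + 4*K*W²)
(v(-81, (-109 + 85)*(101 + 58)) + 32102)*(23670 - 47259) = ((32 + 4*(-81)*((-109 + 85)*(101 + 58))²) + 32102)*(23670 - 47259) = ((32 + 4*(-81)*(-24*159)²) + 32102)*(-23589) = ((32 + 4*(-81)*(-3816)²) + 32102)*(-23589) = ((32 + 4*(-81)*14561856) + 32102)*(-23589) = ((32 - 4718041344) + 32102)*(-23589) = (-4718041312 + 32102)*(-23589) = -4718009210*(-23589) = 111293119254690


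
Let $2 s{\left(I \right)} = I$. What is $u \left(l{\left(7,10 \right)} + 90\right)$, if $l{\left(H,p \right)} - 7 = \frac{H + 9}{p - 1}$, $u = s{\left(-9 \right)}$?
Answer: $- \frac{889}{2} \approx -444.5$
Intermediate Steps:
$s{\left(I \right)} = \frac{I}{2}$
$u = - \frac{9}{2}$ ($u = \frac{1}{2} \left(-9\right) = - \frac{9}{2} \approx -4.5$)
$l{\left(H,p \right)} = 7 + \frac{9 + H}{-1 + p}$ ($l{\left(H,p \right)} = 7 + \frac{H + 9}{p - 1} = 7 + \frac{9 + H}{-1 + p}$)
$u \left(l{\left(7,10 \right)} + 90\right) = - \frac{9 \left(\frac{2 + 7 + 7 \cdot 10}{-1 + 10} + 90\right)}{2} = - \frac{9 \left(\frac{2 + 7 + 70}{9} + 90\right)}{2} = - \frac{9 \left(\frac{1}{9} \cdot 79 + 90\right)}{2} = - \frac{9 \left(\frac{79}{9} + 90\right)}{2} = \left(- \frac{9}{2}\right) \frac{889}{9} = - \frac{889}{2}$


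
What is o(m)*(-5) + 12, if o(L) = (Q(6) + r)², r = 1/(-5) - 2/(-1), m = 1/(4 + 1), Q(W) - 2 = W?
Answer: -2341/5 ≈ -468.20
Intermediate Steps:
Q(W) = 2 + W
m = ⅕ (m = 1/5 = ⅕ ≈ 0.20000)
r = 9/5 (r = 1*(-⅕) - 2*(-1) = -⅕ + 2 = 9/5 ≈ 1.8000)
o(L) = 2401/25 (o(L) = ((2 + 6) + 9/5)² = (8 + 9/5)² = (49/5)² = 2401/25)
o(m)*(-5) + 12 = (2401/25)*(-5) + 12 = -2401/5 + 12 = -2341/5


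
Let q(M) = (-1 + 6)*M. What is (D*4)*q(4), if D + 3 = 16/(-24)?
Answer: -880/3 ≈ -293.33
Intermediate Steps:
q(M) = 5*M
D = -11/3 (D = -3 + 16/(-24) = -3 + 16*(-1/24) = -3 - 2/3 = -11/3 ≈ -3.6667)
(D*4)*q(4) = (-11/3*4)*(5*4) = -44/3*20 = -880/3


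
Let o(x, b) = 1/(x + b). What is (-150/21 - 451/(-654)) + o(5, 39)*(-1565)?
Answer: -4232231/100716 ≈ -42.021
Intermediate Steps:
o(x, b) = 1/(b + x)
(-150/21 - 451/(-654)) + o(5, 39)*(-1565) = (-150/21 - 451/(-654)) - 1565/(39 + 5) = (-150*1/21 - 451*(-1/654)) - 1565/44 = (-50/7 + 451/654) + (1/44)*(-1565) = -29543/4578 - 1565/44 = -4232231/100716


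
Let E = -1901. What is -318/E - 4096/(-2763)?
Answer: 8665130/5252463 ≈ 1.6497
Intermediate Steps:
-318/E - 4096/(-2763) = -318/(-1901) - 4096/(-2763) = -318*(-1/1901) - 4096*(-1/2763) = 318/1901 + 4096/2763 = 8665130/5252463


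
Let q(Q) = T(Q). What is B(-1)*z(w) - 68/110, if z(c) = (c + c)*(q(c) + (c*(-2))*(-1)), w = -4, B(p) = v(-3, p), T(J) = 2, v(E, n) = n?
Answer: -2674/55 ≈ -48.618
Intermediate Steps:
B(p) = p
q(Q) = 2
z(c) = 2*c*(2 + 2*c) (z(c) = (c + c)*(2 + (c*(-2))*(-1)) = (2*c)*(2 - 2*c*(-1)) = (2*c)*(2 + 2*c) = 2*c*(2 + 2*c))
B(-1)*z(w) - 68/110 = -4*(-4)*(1 - 4) - 68/110 = -4*(-4)*(-3) - 68*1/110 = -1*48 - 34/55 = -48 - 34/55 = -2674/55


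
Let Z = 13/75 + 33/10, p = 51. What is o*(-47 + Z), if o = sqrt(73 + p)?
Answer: -6529*sqrt(31)/75 ≈ -484.69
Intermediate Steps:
Z = 521/150 (Z = 13*(1/75) + 33*(1/10) = 13/75 + 33/10 = 521/150 ≈ 3.4733)
o = 2*sqrt(31) (o = sqrt(73 + 51) = sqrt(124) = 2*sqrt(31) ≈ 11.136)
o*(-47 + Z) = (2*sqrt(31))*(-47 + 521/150) = (2*sqrt(31))*(-6529/150) = -6529*sqrt(31)/75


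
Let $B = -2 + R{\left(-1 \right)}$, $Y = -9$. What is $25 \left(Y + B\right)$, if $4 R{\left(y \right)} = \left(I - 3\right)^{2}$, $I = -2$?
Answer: $- \frac{475}{4} \approx -118.75$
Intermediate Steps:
$R{\left(y \right)} = \frac{25}{4}$ ($R{\left(y \right)} = \frac{\left(-2 - 3\right)^{2}}{4} = \frac{\left(-5\right)^{2}}{4} = \frac{1}{4} \cdot 25 = \frac{25}{4}$)
$B = \frac{17}{4}$ ($B = -2 + \frac{25}{4} = \frac{17}{4} \approx 4.25$)
$25 \left(Y + B\right) = 25 \left(-9 + \frac{17}{4}\right) = 25 \left(- \frac{19}{4}\right) = - \frac{475}{4}$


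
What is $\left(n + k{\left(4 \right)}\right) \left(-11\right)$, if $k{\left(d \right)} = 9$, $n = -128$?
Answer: $1309$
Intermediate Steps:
$\left(n + k{\left(4 \right)}\right) \left(-11\right) = \left(-128 + 9\right) \left(-11\right) = \left(-119\right) \left(-11\right) = 1309$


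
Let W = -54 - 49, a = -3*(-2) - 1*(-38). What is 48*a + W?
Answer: 2009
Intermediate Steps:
a = 44 (a = 6 + 38 = 44)
W = -103
48*a + W = 48*44 - 103 = 2112 - 103 = 2009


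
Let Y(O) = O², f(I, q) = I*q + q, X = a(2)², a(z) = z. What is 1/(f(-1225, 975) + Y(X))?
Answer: -1/1193384 ≈ -8.3795e-7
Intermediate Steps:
X = 4 (X = 2² = 4)
f(I, q) = q + I*q
1/(f(-1225, 975) + Y(X)) = 1/(975*(1 - 1225) + 4²) = 1/(975*(-1224) + 16) = 1/(-1193400 + 16) = 1/(-1193384) = -1/1193384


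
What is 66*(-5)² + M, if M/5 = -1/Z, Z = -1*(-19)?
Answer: 31345/19 ≈ 1649.7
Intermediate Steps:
Z = 19
M = -5/19 (M = 5*(-1/19) = -5/19 ≈ -0.26316)
66*(-5)² + M = 66*(-5)² - 5/19 = 66*25 - 5/19 = 1650 - 5/19 = 31345/19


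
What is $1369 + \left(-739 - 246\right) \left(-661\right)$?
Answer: $652454$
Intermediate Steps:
$1369 + \left(-739 - 246\right) \left(-661\right) = 1369 - -651085 = 1369 + 651085 = 652454$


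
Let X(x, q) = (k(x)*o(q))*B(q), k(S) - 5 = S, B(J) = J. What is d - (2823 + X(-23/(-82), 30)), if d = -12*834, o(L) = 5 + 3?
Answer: -578031/41 ≈ -14098.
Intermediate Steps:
k(S) = 5 + S
o(L) = 8
X(x, q) = q*(40 + 8*x) (X(x, q) = ((5 + x)*8)*q = (40 + 8*x)*q = q*(40 + 8*x))
d = -10008
d - (2823 + X(-23/(-82), 30)) = -10008 - (2823 + 8*30*(5 - 23/(-82))) = -10008 - (2823 + 8*30*(5 - 23*(-1/82))) = -10008 - (2823 + 8*30*(5 + 23/82)) = -10008 - (2823 + 8*30*(433/82)) = -10008 - (2823 + 51960/41) = -10008 - 1*167703/41 = -10008 - 167703/41 = -578031/41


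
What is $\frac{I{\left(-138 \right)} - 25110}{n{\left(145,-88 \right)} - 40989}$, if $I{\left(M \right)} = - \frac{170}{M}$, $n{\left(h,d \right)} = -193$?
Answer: $\frac{1732505}{2841558} \approx 0.6097$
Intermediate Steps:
$\frac{I{\left(-138 \right)} - 25110}{n{\left(145,-88 \right)} - 40989} = \frac{- \frac{170}{-138} - 25110}{-193 - 40989} = \frac{\left(-170\right) \left(- \frac{1}{138}\right) - 25110}{-41182} = \left(\frac{85}{69} - 25110\right) \left(- \frac{1}{41182}\right) = \left(- \frac{1732505}{69}\right) \left(- \frac{1}{41182}\right) = \frac{1732505}{2841558}$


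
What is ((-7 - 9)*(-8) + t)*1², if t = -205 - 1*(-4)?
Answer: -73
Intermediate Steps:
t = -201 (t = -205 + 4 = -201)
((-7 - 9)*(-8) + t)*1² = ((-7 - 9)*(-8) - 201)*1² = (-16*(-8) - 201)*1 = (128 - 201)*1 = -73*1 = -73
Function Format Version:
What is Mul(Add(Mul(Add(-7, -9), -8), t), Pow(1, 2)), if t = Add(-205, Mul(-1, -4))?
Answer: -73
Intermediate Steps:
t = -201 (t = Add(-205, 4) = -201)
Mul(Add(Mul(Add(-7, -9), -8), t), Pow(1, 2)) = Mul(Add(Mul(Add(-7, -9), -8), -201), Pow(1, 2)) = Mul(Add(Mul(-16, -8), -201), 1) = Mul(Add(128, -201), 1) = Mul(-73, 1) = -73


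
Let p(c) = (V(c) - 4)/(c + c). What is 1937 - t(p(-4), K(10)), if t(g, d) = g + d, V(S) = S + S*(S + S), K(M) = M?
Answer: 1930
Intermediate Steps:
V(S) = S + 2*S² (V(S) = S + S*(2*S) = S + 2*S²)
p(c) = (-4 + c*(1 + 2*c))/(2*c) (p(c) = (c*(1 + 2*c) - 4)/(c + c) = (-4 + c*(1 + 2*c))/((2*c)) = (-4 + c*(1 + 2*c))*(1/(2*c)) = (-4 + c*(1 + 2*c))/(2*c))
t(g, d) = d + g
1937 - t(p(-4), K(10)) = 1937 - (10 + (½ - 4 - 2/(-4))) = 1937 - (10 + (½ - 4 - 2*(-¼))) = 1937 - (10 + (½ - 4 + ½)) = 1937 - (10 - 3) = 1937 - 1*7 = 1937 - 7 = 1930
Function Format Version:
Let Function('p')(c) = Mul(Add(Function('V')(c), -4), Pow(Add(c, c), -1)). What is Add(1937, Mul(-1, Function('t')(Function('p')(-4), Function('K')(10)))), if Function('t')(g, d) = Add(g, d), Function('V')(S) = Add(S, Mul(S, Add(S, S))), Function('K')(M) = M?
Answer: 1930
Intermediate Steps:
Function('V')(S) = Add(S, Mul(2, Pow(S, 2))) (Function('V')(S) = Add(S, Mul(S, Mul(2, S))) = Add(S, Mul(2, Pow(S, 2))))
Function('p')(c) = Mul(Rational(1, 2), Pow(c, -1), Add(-4, Mul(c, Add(1, Mul(2, c))))) (Function('p')(c) = Mul(Add(Mul(c, Add(1, Mul(2, c))), -4), Pow(Add(c, c), -1)) = Mul(Add(-4, Mul(c, Add(1, Mul(2, c)))), Pow(Mul(2, c), -1)) = Mul(Add(-4, Mul(c, Add(1, Mul(2, c)))), Mul(Rational(1, 2), Pow(c, -1))) = Mul(Rational(1, 2), Pow(c, -1), Add(-4, Mul(c, Add(1, Mul(2, c))))))
Function('t')(g, d) = Add(d, g)
Add(1937, Mul(-1, Function('t')(Function('p')(-4), Function('K')(10)))) = Add(1937, Mul(-1, Add(10, Add(Rational(1, 2), -4, Mul(-2, Pow(-4, -1)))))) = Add(1937, Mul(-1, Add(10, Add(Rational(1, 2), -4, Mul(-2, Rational(-1, 4)))))) = Add(1937, Mul(-1, Add(10, Add(Rational(1, 2), -4, Rational(1, 2))))) = Add(1937, Mul(-1, Add(10, -3))) = Add(1937, Mul(-1, 7)) = Add(1937, -7) = 1930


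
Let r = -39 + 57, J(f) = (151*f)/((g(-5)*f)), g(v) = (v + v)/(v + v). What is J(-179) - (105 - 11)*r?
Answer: -1541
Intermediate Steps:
g(v) = 1 (g(v) = (2*v)/((2*v)) = (2*v)*(1/(2*v)) = 1)
J(f) = 151 (J(f) = (151*f)/((1*f)) = (151*f)/f = 151)
r = 18
J(-179) - (105 - 11)*r = 151 - (105 - 11)*18 = 151 - 94*18 = 151 - 1*1692 = 151 - 1692 = -1541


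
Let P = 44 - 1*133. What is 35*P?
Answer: -3115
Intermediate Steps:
P = -89 (P = 44 - 133 = -89)
35*P = 35*(-89) = -3115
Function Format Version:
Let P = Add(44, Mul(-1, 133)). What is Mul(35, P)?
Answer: -3115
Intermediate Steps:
P = -89 (P = Add(44, -133) = -89)
Mul(35, P) = Mul(35, -89) = -3115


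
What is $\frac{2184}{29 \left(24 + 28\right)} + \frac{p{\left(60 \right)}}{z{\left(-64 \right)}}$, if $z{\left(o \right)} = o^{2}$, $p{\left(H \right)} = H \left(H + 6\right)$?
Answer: $\frac{35859}{14848} \approx 2.4151$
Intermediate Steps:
$p{\left(H \right)} = H \left(6 + H\right)$
$\frac{2184}{29 \left(24 + 28\right)} + \frac{p{\left(60 \right)}}{z{\left(-64 \right)}} = \frac{2184}{29 \left(24 + 28\right)} + \frac{60 \left(6 + 60\right)}{\left(-64\right)^{2}} = \frac{2184}{29 \cdot 52} + \frac{60 \cdot 66}{4096} = \frac{2184}{1508} + 3960 \cdot \frac{1}{4096} = 2184 \cdot \frac{1}{1508} + \frac{495}{512} = \frac{42}{29} + \frac{495}{512} = \frac{35859}{14848}$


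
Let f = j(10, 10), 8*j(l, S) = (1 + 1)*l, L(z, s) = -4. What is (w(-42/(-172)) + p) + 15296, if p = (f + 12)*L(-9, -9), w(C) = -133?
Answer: 15105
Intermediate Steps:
j(l, S) = l/4 (j(l, S) = ((1 + 1)*l)/8 = (2*l)/8 = l/4)
f = 5/2 (f = (¼)*10 = 5/2 ≈ 2.5000)
p = -58 (p = (5/2 + 12)*(-4) = (29/2)*(-4) = -58)
(w(-42/(-172)) + p) + 15296 = (-133 - 58) + 15296 = -191 + 15296 = 15105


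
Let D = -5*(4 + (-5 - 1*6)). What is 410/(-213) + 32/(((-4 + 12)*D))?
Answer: -13498/7455 ≈ -1.8106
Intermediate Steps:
D = 35 (D = -5*(4 + (-5 - 6)) = -5*(4 - 11) = -5*(-7) = 35)
410/(-213) + 32/(((-4 + 12)*D)) = 410/(-213) + 32/(((-4 + 12)*35)) = 410*(-1/213) + 32/((8*35)) = -410/213 + 32/280 = -410/213 + 32*(1/280) = -410/213 + 4/35 = -13498/7455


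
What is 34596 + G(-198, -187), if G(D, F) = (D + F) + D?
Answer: 34013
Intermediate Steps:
G(D, F) = F + 2*D
34596 + G(-198, -187) = 34596 + (-187 + 2*(-198)) = 34596 + (-187 - 396) = 34596 - 583 = 34013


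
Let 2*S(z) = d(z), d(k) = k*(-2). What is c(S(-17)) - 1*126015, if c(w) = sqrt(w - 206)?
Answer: -126015 + 3*I*sqrt(21) ≈ -1.2602e+5 + 13.748*I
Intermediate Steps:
d(k) = -2*k
S(z) = -z (S(z) = (-2*z)/2 = -z)
c(w) = sqrt(-206 + w)
c(S(-17)) - 1*126015 = sqrt(-206 - 1*(-17)) - 1*126015 = sqrt(-206 + 17) - 126015 = sqrt(-189) - 126015 = 3*I*sqrt(21) - 126015 = -126015 + 3*I*sqrt(21)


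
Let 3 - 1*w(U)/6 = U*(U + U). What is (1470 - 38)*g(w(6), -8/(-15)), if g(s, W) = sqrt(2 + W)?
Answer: 1432*sqrt(570)/15 ≈ 2279.2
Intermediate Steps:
w(U) = 18 - 12*U**2 (w(U) = 18 - 6*U*(U + U) = 18 - 6*U*2*U = 18 - 12*U**2)
(1470 - 38)*g(w(6), -8/(-15)) = (1470 - 38)*sqrt(2 - 8/(-15)) = 1432*sqrt(2 - 8*(-1/15)) = 1432*sqrt(2 + 8/15) = 1432*sqrt(38/15) = 1432*(sqrt(570)/15) = 1432*sqrt(570)/15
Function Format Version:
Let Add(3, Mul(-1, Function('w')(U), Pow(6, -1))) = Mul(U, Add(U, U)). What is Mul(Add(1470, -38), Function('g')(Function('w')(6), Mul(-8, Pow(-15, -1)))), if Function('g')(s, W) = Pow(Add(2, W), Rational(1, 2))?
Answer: Mul(Rational(1432, 15), Pow(570, Rational(1, 2))) ≈ 2279.2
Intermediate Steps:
Function('w')(U) = Add(18, Mul(-12, Pow(U, 2))) (Function('w')(U) = Add(18, Mul(-6, Mul(U, Add(U, U)))) = Add(18, Mul(-6, Mul(U, Mul(2, U)))) = Add(18, Mul(-6, Mul(2, Pow(U, 2)))) = Add(18, Mul(-12, Pow(U, 2))))
Mul(Add(1470, -38), Function('g')(Function('w')(6), Mul(-8, Pow(-15, -1)))) = Mul(Add(1470, -38), Pow(Add(2, Mul(-8, Pow(-15, -1))), Rational(1, 2))) = Mul(1432, Pow(Add(2, Mul(-8, Rational(-1, 15))), Rational(1, 2))) = Mul(1432, Pow(Add(2, Rational(8, 15)), Rational(1, 2))) = Mul(1432, Pow(Rational(38, 15), Rational(1, 2))) = Mul(1432, Mul(Rational(1, 15), Pow(570, Rational(1, 2)))) = Mul(Rational(1432, 15), Pow(570, Rational(1, 2)))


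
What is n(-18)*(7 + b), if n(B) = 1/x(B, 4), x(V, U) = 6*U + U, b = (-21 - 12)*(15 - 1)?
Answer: -65/4 ≈ -16.250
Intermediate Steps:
b = -462 (b = -33*14 = -462)
x(V, U) = 7*U
n(B) = 1/28 (n(B) = 1/(7*4) = 1/28)
n(-18)*(7 + b) = (7 - 462)/28 = (1/28)*(-455) = -65/4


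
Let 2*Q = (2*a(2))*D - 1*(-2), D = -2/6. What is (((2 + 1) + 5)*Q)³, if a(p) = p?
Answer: 512/27 ≈ 18.963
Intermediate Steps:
D = -⅓ (D = -2*⅙ = -⅓ ≈ -0.33333)
Q = ⅓ (Q = ((2*2)*(-⅓) - 1*(-2))/2 = (4*(-⅓) + 2)/2 = (-4/3 + 2)/2 = (½)*(⅔) = ⅓ ≈ 0.33333)
(((2 + 1) + 5)*Q)³ = (((2 + 1) + 5)*(⅓))³ = ((3 + 5)*(⅓))³ = (8*(⅓))³ = (8/3)³ = 512/27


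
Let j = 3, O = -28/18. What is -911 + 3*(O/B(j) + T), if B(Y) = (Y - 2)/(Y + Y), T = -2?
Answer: -945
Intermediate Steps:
O = -14/9 (O = -28*1/18 = -14/9 ≈ -1.5556)
B(Y) = (-2 + Y)/(2*Y) (B(Y) = (-2 + Y)/((2*Y)) = (-2 + Y)*(1/(2*Y)) = (-2 + Y)/(2*Y))
-911 + 3*(O/B(j) + T) = -911 + 3*(-14*6/(-2 + 3)/9 - 2) = -911 + 3*(-14/(9*((1/2)*(1/3)*1)) - 2) = -911 + 3*(-14/(9*1/6) - 2) = -911 + 3*(-14/9*6 - 2) = -911 + 3*(-28/3 - 2) = -911 + 3*(-34/3) = -911 - 34 = -945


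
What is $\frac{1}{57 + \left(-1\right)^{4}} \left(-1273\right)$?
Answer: $- \frac{1273}{58} \approx -21.948$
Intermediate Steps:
$\frac{1}{57 + \left(-1\right)^{4}} \left(-1273\right) = \frac{1}{57 + 1} \left(-1273\right) = \frac{1}{58} \left(-1273\right) = - \frac{1273}{58}$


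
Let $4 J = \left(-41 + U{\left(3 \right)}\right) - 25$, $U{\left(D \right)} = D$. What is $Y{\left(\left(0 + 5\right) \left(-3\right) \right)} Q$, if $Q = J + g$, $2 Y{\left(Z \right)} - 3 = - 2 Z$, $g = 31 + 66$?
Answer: $\frac{10725}{8} \approx 1340.6$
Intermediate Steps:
$J = - \frac{63}{4}$ ($J = \frac{\left(-41 + 3\right) - 25}{4} = \frac{-38 - 25}{4} = \frac{1}{4} \left(-63\right) = - \frac{63}{4} \approx -15.75$)
$g = 97$
$Y{\left(Z \right)} = \frac{3}{2} - Z$ ($Y{\left(Z \right)} = \frac{3}{2} + \frac{\left(-2\right) Z}{2} = \frac{3}{2} - Z$)
$Q = \frac{325}{4}$ ($Q = - \frac{63}{4} + 97 = \frac{325}{4} \approx 81.25$)
$Y{\left(\left(0 + 5\right) \left(-3\right) \right)} Q = \left(\frac{3}{2} - \left(0 + 5\right) \left(-3\right)\right) \frac{325}{4} = \left(\frac{3}{2} - 5 \left(-3\right)\right) \frac{325}{4} = \left(\frac{3}{2} - -15\right) \frac{325}{4} = \left(\frac{3}{2} + 15\right) \frac{325}{4} = \frac{33}{2} \cdot \frac{325}{4} = \frac{10725}{8}$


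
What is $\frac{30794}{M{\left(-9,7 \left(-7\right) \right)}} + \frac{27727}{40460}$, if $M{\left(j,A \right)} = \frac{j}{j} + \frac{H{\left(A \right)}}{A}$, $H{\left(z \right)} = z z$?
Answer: $- \frac{1307347}{2040} \approx -640.86$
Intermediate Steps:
$H{\left(z \right)} = z^{2}$
$M{\left(j,A \right)} = 1 + A$ ($M{\left(j,A \right)} = \frac{j}{j} + \frac{A^{2}}{A} = 1 + A$)
$\frac{30794}{M{\left(-9,7 \left(-7\right) \right)}} + \frac{27727}{40460} = \frac{30794}{1 + 7 \left(-7\right)} + \frac{27727}{40460} = \frac{30794}{1 - 49} + 27727 \cdot \frac{1}{40460} = \frac{30794}{-48} + \frac{233}{340} = 30794 \left(- \frac{1}{48}\right) + \frac{233}{340} = - \frac{15397}{24} + \frac{233}{340} = - \frac{1307347}{2040}$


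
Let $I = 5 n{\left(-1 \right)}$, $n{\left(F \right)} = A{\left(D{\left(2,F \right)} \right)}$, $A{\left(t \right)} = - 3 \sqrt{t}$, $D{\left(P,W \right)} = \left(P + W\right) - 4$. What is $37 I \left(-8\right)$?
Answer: $4440 i \sqrt{3} \approx 7690.3 i$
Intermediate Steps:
$D{\left(P,W \right)} = -4 + P + W$
$n{\left(F \right)} = - 3 \sqrt{-2 + F}$ ($n{\left(F \right)} = - 3 \sqrt{-4 + 2 + F} = - 3 \sqrt{-2 + F}$)
$I = - 15 i \sqrt{3}$ ($I = 5 \left(- 3 \sqrt{-2 - 1}\right) = 5 \left(- 3 \sqrt{-3}\right) = 5 \left(- 3 i \sqrt{3}\right) = - 15 i \sqrt{3} \approx - 25.981 i$)
$37 I \left(-8\right) = 37 \left(- 15 i \sqrt{3}\right) \left(-8\right) = - 555 i \sqrt{3} \left(-8\right) = 4440 i \sqrt{3}$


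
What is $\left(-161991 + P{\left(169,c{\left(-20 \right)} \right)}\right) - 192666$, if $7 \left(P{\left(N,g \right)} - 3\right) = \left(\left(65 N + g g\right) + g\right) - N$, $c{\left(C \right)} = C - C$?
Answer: $- \frac{2471762}{7} \approx -3.5311 \cdot 10^{5}$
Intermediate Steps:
$c{\left(C \right)} = 0$
$P{\left(N,g \right)} = 3 + \frac{g}{7} + \frac{g^{2}}{7} + \frac{64 N}{7}$ ($P{\left(N,g \right)} = 3 + \frac{\left(\left(65 N + g g\right) + g\right) - N}{7} = 3 + \frac{\left(\left(65 N + g^{2}\right) + g\right) - N}{7} = 3 + \frac{\left(\left(g^{2} + 65 N\right) + g\right) - N}{7} = 3 + \frac{\left(g + g^{2} + 65 N\right) - N}{7} = 3 + \frac{g + g^{2} + 64 N}{7} = 3 + \left(\frac{g}{7} + \frac{g^{2}}{7} + \frac{64 N}{7}\right) = 3 + \frac{g}{7} + \frac{g^{2}}{7} + \frac{64 N}{7}$)
$\left(-161991 + P{\left(169,c{\left(-20 \right)} \right)}\right) - 192666 = \left(-161991 + \left(3 + \frac{1}{7} \cdot 0 + \frac{0^{2}}{7} + \frac{64}{7} \cdot 169\right)\right) - 192666 = \left(-161991 + \left(3 + 0 + \frac{1}{7} \cdot 0 + \frac{10816}{7}\right)\right) - 192666 = \left(-161991 + \left(3 + 0 + 0 + \frac{10816}{7}\right)\right) - 192666 = \left(-161991 + \frac{10837}{7}\right) - 192666 = - \frac{1123100}{7} - 192666 = - \frac{2471762}{7}$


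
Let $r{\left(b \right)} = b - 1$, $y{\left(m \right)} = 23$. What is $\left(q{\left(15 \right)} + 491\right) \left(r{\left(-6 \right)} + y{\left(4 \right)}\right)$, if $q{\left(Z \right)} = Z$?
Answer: $8096$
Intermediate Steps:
$r{\left(b \right)} = -1 + b$ ($r{\left(b \right)} = b - 1 = -1 + b$)
$\left(q{\left(15 \right)} + 491\right) \left(r{\left(-6 \right)} + y{\left(4 \right)}\right) = \left(15 + 491\right) \left(\left(-1 - 6\right) + 23\right) = 506 \left(-7 + 23\right) = 506 \cdot 16 = 8096$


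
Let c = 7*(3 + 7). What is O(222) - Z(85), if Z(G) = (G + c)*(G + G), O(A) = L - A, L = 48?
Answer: -26524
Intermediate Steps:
c = 70 (c = 7*10 = 70)
O(A) = 48 - A
Z(G) = 2*G*(70 + G) (Z(G) = (G + 70)*(G + G) = (70 + G)*(2*G) = 2*G*(70 + G))
O(222) - Z(85) = (48 - 1*222) - 2*85*(70 + 85) = (48 - 222) - 2*85*155 = -174 - 1*26350 = -174 - 26350 = -26524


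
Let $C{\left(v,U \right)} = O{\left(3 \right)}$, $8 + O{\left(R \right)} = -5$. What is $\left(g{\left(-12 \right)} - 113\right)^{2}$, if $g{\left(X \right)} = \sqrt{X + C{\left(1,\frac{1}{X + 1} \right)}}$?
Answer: $12744 - 1130 i \approx 12744.0 - 1130.0 i$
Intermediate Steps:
$O{\left(R \right)} = -13$ ($O{\left(R \right)} = -8 - 5 = -13$)
$C{\left(v,U \right)} = -13$
$g{\left(X \right)} = \sqrt{-13 + X}$ ($g{\left(X \right)} = \sqrt{X - 13} = \sqrt{-13 + X}$)
$\left(g{\left(-12 \right)} - 113\right)^{2} = \left(\sqrt{-13 - 12} - 113\right)^{2} = \left(\sqrt{-25} - 113\right)^{2} = \left(5 i - 113\right)^{2} = \left(-113 + 5 i\right)^{2}$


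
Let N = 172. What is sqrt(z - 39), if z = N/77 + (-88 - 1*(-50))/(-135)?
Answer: I*sqrt(438044145)/3465 ≈ 6.0403*I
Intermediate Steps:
z = 26146/10395 (z = 172/77 + (-88 - 1*(-50))/(-135) = 172*(1/77) + (-88 + 50)*(-1/135) = 172/77 - 38*(-1/135) = 172/77 + 38/135 = 26146/10395 ≈ 2.5152)
sqrt(z - 39) = sqrt(26146/10395 - 39) = sqrt(-379259/10395) = I*sqrt(438044145)/3465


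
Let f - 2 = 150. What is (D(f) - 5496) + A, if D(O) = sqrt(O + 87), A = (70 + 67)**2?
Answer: 13273 + sqrt(239) ≈ 13288.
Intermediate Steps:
f = 152 (f = 2 + 150 = 152)
A = 18769 (A = 137**2 = 18769)
D(O) = sqrt(87 + O)
(D(f) - 5496) + A = (sqrt(87 + 152) - 5496) + 18769 = (sqrt(239) - 5496) + 18769 = (-5496 + sqrt(239)) + 18769 = 13273 + sqrt(239)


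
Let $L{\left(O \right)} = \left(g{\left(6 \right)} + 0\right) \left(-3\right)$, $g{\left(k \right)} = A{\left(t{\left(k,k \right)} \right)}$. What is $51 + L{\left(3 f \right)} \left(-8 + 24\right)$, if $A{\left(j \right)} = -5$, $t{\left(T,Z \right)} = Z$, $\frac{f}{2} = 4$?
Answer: $291$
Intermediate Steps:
$f = 8$ ($f = 2 \cdot 4 = 8$)
$g{\left(k \right)} = -5$
$L{\left(O \right)} = 15$ ($L{\left(O \right)} = \left(-5 + 0\right) \left(-3\right) = \left(-5\right) \left(-3\right) = 15$)
$51 + L{\left(3 f \right)} \left(-8 + 24\right) = 51 + 15 \left(-8 + 24\right) = 51 + 15 \cdot 16 = 51 + 240 = 291$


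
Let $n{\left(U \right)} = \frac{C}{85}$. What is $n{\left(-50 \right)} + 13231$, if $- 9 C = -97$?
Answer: $\frac{10121812}{765} \approx 13231.0$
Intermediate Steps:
$C = \frac{97}{9}$ ($C = \left(- \frac{1}{9}\right) \left(-97\right) = \frac{97}{9} \approx 10.778$)
$n{\left(U \right)} = \frac{97}{765}$ ($n{\left(U \right)} = \frac{97}{9 \cdot 85} = \frac{97}{9} \cdot \frac{1}{85} = \frac{97}{765}$)
$n{\left(-50 \right)} + 13231 = \frac{97}{765} + 13231 = \frac{10121812}{765}$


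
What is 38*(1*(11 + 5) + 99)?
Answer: 4370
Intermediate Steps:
38*(1*(11 + 5) + 99) = 38*(1*16 + 99) = 38*(16 + 99) = 38*115 = 4370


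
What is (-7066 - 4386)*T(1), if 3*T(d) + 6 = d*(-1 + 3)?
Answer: 45808/3 ≈ 15269.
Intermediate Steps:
T(d) = -2 + 2*d/3 (T(d) = -2 + (d*(-1 + 3))/3 = -2 + (d*2)/3 = -2 + (2*d)/3 = -2 + 2*d/3)
(-7066 - 4386)*T(1) = (-7066 - 4386)*(-2 + (2/3)*1) = -11452*(-2 + 2/3) = -11452*(-4/3) = 45808/3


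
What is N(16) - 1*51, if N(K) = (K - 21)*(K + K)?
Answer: -211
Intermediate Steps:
N(K) = 2*K*(-21 + K) (N(K) = (-21 + K)*(2*K) = 2*K*(-21 + K))
N(16) - 1*51 = 2*16*(-21 + 16) - 1*51 = 2*16*(-5) - 51 = -160 - 51 = -211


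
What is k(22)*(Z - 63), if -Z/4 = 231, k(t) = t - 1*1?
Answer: -20727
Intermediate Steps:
k(t) = -1 + t (k(t) = t - 1 = -1 + t)
Z = -924 (Z = -4*231 = -924)
k(22)*(Z - 63) = (-1 + 22)*(-924 - 63) = 21*(-987) = -20727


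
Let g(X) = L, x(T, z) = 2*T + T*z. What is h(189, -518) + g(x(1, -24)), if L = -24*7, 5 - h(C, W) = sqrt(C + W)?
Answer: -163 - I*sqrt(329) ≈ -163.0 - 18.138*I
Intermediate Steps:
h(C, W) = 5 - sqrt(C + W)
L = -168
g(X) = -168
h(189, -518) + g(x(1, -24)) = (5 - sqrt(189 - 518)) - 168 = (5 - sqrt(-329)) - 168 = (5 - I*sqrt(329)) - 168 = -163 - I*sqrt(329)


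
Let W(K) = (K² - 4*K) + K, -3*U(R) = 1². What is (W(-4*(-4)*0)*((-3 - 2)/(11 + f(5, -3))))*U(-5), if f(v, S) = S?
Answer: 0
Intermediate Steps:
U(R) = -⅓ (U(R) = -⅓*1² = -⅓*1 = -⅓)
W(K) = K² - 3*K
(W(-4*(-4)*0)*((-3 - 2)/(11 + f(5, -3))))*U(-5) = (((-4*(-4)*0)*(-3 - 4*(-4)*0))*((-3 - 2)/(11 - 3)))*(-⅓) = (((16*0)*(-3 + 16*0))*(-5/8))*(-⅓) = ((0*(-3 + 0))*(-5*⅛))*(-⅓) = ((0*(-3))*(-5/8))*(-⅓) = (0*(-5/8))*(-⅓) = 0*(-⅓) = 0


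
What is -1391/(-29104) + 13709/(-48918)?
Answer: -1546457/6652848 ≈ -0.23245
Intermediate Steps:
-1391/(-29104) + 13709/(-48918) = -1391*(-1/29104) + 13709*(-1/48918) = 13/272 - 13709/48918 = -1546457/6652848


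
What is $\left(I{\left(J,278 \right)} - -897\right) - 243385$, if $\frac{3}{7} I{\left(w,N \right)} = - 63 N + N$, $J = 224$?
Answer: $- \frac{848116}{3} \approx -2.8271 \cdot 10^{5}$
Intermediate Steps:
$I{\left(w,N \right)} = - \frac{434 N}{3}$ ($I{\left(w,N \right)} = \frac{7 \left(- 63 N + N\right)}{3} = \frac{7 \left(- 62 N\right)}{3} = - \frac{434 N}{3}$)
$\left(I{\left(J,278 \right)} - -897\right) - 243385 = \left(\left(- \frac{434}{3}\right) 278 - -897\right) - 243385 = \left(- \frac{120652}{3} + 897\right) - 243385 = - \frac{117961}{3} - 243385 = - \frac{848116}{3}$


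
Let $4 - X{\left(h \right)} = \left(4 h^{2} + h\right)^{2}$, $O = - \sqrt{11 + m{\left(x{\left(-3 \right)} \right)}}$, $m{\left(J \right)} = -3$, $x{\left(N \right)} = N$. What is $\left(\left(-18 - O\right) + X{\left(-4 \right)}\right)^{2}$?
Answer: $13061004 - 14456 \sqrt{2} \approx 1.3041 \cdot 10^{7}$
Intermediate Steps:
$O = - 2 \sqrt{2}$ ($O = - \sqrt{11 - 3} = - \sqrt{8} = - 2 \sqrt{2} \approx -2.8284$)
$X{\left(h \right)} = 4 - \left(h + 4 h^{2}\right)^{2}$ ($X{\left(h \right)} = 4 - \left(4 h^{2} + h\right)^{2} = 4 - \left(h + 4 h^{2}\right)^{2}$)
$\left(\left(-18 - O\right) + X{\left(-4 \right)}\right)^{2} = \left(\left(-18 - - 2 \sqrt{2}\right) + \left(4 - \left(-4\right)^{2} \left(1 + 4 \left(-4\right)\right)^{2}\right)\right)^{2} = \left(\left(-18 + 2 \sqrt{2}\right) + \left(4 - 16 \left(1 - 16\right)^{2}\right)\right)^{2} = \left(\left(-18 + 2 \sqrt{2}\right) + \left(4 - 16 \left(-15\right)^{2}\right)\right)^{2} = \left(\left(-18 + 2 \sqrt{2}\right) + \left(4 - 16 \cdot 225\right)\right)^{2} = \left(\left(-18 + 2 \sqrt{2}\right) + \left(4 - 3600\right)\right)^{2} = \left(\left(-18 + 2 \sqrt{2}\right) - 3596\right)^{2} = \left(-3614 + 2 \sqrt{2}\right)^{2}$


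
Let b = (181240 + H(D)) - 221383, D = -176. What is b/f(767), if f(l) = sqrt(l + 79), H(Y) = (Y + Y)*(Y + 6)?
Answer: 19697*sqrt(94)/282 ≈ 677.20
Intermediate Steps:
H(Y) = 2*Y*(6 + Y) (H(Y) = (2*Y)*(6 + Y) = 2*Y*(6 + Y))
f(l) = sqrt(79 + l)
b = 19697 (b = (181240 + 2*(-176)*(6 - 176)) - 221383 = (181240 + 2*(-176)*(-170)) - 221383 = (181240 + 59840) - 221383 = 241080 - 221383 = 19697)
b/f(767) = 19697/(sqrt(79 + 767)) = 19697/(sqrt(846)) = 19697/((3*sqrt(94))) = 19697*(sqrt(94)/282) = 19697*sqrt(94)/282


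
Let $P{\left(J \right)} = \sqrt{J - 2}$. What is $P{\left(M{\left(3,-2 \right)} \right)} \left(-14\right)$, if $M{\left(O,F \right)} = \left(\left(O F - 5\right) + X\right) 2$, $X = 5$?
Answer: $- 14 i \sqrt{14} \approx - 52.383 i$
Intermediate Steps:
$M{\left(O,F \right)} = 2 F O$ ($M{\left(O,F \right)} = \left(\left(O F - 5\right) + 5\right) 2 = \left(\left(F O - 5\right) + 5\right) 2 = \left(\left(-5 + F O\right) + 5\right) 2 = F O 2 = 2 F O$)
$P{\left(J \right)} = \sqrt{-2 + J}$
$P{\left(M{\left(3,-2 \right)} \right)} \left(-14\right) = \sqrt{-2 + 2 \left(-2\right) 3} \left(-14\right) = \sqrt{-2 - 12} \left(-14\right) = \sqrt{-14} \left(-14\right) = i \sqrt{14} \left(-14\right) = - 14 i \sqrt{14}$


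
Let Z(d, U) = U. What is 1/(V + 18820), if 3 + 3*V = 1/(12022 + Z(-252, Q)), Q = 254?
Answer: 36828/693066133 ≈ 5.3138e-5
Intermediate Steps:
V = -36827/36828 (V = -1 + 1/(3*(12022 + 254)) = -1 + (⅓)/12276 = -1 + (⅓)*(1/12276) = -1 + 1/36828 = -36827/36828 ≈ -0.99997)
1/(V + 18820) = 1/(-36827/36828 + 18820) = 1/(693066133/36828) = 36828/693066133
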